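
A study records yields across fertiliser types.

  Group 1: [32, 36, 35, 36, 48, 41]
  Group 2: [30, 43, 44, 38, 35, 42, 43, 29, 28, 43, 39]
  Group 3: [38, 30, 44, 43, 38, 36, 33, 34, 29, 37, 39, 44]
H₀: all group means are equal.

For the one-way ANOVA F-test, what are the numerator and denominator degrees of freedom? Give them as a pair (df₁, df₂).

degrees of freedom = [2, 26]

k = 3 groups, N = 29 total
df = (k−1, N−k) = (3−1, 29−3) = (2, 26)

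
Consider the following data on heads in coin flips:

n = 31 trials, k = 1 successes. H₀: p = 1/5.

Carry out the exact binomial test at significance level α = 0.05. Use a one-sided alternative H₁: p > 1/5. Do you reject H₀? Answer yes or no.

Exact binomial: n=31, k=1, p₀=1/5=0.2000
P(X≥1) from Σ C(n,i)·p₀^i·(1−p₀)^(n−i)
p-value (one-sided, H₁ greater) = 0.99901
At α=0.05: p ≥ α → fail to reject H₀

reject H₀: no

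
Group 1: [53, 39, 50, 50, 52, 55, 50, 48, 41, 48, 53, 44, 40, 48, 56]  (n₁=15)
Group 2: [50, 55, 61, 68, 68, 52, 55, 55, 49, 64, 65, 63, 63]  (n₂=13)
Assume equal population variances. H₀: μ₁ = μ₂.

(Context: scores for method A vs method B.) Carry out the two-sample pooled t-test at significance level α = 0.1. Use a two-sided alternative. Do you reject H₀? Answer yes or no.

x̄₁=48.467, s₁=5.330, n₁=15
x̄₂=59.077, s₂=6.689, n₂=13
s_p² = [14·5.330² + 12·6.689²]/26 = 35.9483
SE = √(s_p²·(1/15+1/13)) = 2.2720
t = (48.467−59.077)/2.2720 = -4.6701
df = 26
p-value (two-sided) = 0.00008
At α=0.1: p < α → reject H₀

reject H₀: yes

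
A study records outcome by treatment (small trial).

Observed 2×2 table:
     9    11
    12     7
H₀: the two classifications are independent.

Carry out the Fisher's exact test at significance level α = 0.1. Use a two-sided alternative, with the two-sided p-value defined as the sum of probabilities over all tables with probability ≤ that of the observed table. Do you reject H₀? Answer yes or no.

reject H₀: no

Margins: r₁=20, r₂=19, c₁=21, c₂=18, n=39
p_obs = C(20,9)·C(19,12)/C(39,21); sum pmf over tables with pmf ≤ p_obs
p-value (two-sided) = 0.34064
At α=0.1: p ≥ α → fail to reject H₀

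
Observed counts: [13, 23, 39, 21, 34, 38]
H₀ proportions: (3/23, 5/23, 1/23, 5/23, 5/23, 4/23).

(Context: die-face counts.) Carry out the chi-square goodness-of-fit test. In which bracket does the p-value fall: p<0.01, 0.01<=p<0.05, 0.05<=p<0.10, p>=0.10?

p-value bracket: p<0.01

n = 168; E_i = n·p_i = [21.91, 36.52, 7.30, 36.52, 36.52, 29.22]
χ² = (13−21.91)²/21.91 + (23−36.52)²/36.52 + (39−7.30)²/7.30 + (21−36.52)²/36.52 + (34−36.52)²/36.52 + (38−29.22)²/29.22 = 155.5790
df = 5
p-value (upper-tail) = 0.00000
→ bracket: p<0.01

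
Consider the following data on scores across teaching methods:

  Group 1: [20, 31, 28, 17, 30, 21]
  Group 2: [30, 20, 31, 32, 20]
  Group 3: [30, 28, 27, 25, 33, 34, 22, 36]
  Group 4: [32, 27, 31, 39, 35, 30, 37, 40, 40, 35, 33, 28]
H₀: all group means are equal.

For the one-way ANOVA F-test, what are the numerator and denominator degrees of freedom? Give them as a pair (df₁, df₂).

k = 4 groups, N = 31 total
df = (k−1, N−k) = (4−1, 31−4) = (3, 27)

degrees of freedom = [3, 27]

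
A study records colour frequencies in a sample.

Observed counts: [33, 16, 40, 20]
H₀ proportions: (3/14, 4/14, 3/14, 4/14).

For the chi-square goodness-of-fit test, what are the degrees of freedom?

df = k − 1 = 4 − 1 = 3

degrees of freedom = 3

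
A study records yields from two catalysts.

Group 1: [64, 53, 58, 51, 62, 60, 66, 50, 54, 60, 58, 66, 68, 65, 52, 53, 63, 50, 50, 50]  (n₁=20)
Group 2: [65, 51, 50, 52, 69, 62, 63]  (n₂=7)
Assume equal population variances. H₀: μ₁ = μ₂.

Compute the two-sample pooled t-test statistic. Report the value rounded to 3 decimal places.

x̄₁=57.650, s₁=6.352, n₁=20
x̄₂=58.857, s₂=7.690, n₂=7
s_p² = [19·6.352² + 6·7.690²]/25 = 44.8563
SE = √(s_p²·(1/20+1/7)) = 2.9412
t = (57.650−58.857)/2.9412 = -0.4104
df = 25

test statistic = -0.410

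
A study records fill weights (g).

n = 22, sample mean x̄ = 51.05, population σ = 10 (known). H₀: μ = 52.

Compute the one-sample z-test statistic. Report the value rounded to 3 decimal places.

SE = σ/√n = 10/√22 = 2.1320
z = (x̄−μ₀)/SE = (51.05−52)/2.1320 = -0.4456

test statistic = -0.446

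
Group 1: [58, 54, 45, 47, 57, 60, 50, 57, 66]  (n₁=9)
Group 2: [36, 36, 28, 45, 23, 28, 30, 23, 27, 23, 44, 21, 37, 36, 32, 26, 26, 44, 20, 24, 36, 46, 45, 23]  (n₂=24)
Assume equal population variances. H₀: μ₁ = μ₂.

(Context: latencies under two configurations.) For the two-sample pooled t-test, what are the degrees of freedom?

degrees of freedom = 31

df = n₁ + n₂ − 2 = 9 + 24 − 2 = 31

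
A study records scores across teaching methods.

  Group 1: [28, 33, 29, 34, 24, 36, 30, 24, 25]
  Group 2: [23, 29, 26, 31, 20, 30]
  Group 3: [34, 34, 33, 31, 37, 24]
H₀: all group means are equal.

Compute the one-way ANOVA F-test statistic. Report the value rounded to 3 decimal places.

Group means [29.22, 26.50, 32.17], grand mean 29.286
SSB = Σnᵢ(x̄ᵢ−x̄)² = 96.397; SSW = ΣΣ(x−x̄ᵢ)² = 349.889
MSB = 96.397/2 = 48.1984; MSW = 349.889/18 = 19.4383
F = MSB/MSW = 2.4796
df = (2, 18)

test statistic = 2.480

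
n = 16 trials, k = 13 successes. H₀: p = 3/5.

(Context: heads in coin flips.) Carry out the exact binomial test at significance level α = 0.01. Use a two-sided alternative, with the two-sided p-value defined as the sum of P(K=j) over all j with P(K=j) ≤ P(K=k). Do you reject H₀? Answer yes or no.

reject H₀: no

Exact binomial: n=16, k=13, p₀=3/5=0.6000
P(X=j) = C(n,j)·p₀^j·(1−p₀)^(n−j); p = Σ P(X=j) over j with P(X=j) ≤ P(X=13)
p-value (two-sided) = 0.12347
At α=0.01: p ≥ α → fail to reject H₀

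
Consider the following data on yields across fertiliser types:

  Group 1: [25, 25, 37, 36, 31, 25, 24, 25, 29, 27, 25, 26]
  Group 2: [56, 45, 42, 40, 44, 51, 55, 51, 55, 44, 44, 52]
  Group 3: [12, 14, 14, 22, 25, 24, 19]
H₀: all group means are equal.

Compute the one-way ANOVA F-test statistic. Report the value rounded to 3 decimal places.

test statistic = 85.863

Group means [27.92, 48.25, 18.57], grand mean 33.677
SSB = Σnᵢ(x̄ᵢ−x̄)² = 4543.893; SSW = ΣΣ(x−x̄ᵢ)² = 740.881
MSB = 4543.893/2 = 2271.9466; MSW = 740.881/28 = 26.4600
F = MSB/MSW = 85.8633
df = (2, 28)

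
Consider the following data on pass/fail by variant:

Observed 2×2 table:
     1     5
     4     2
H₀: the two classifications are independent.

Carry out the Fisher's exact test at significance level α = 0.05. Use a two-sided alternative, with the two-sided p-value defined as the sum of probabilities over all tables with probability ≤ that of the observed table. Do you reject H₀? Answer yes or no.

Margins: r₁=6, r₂=6, c₁=5, c₂=7, n=12
p_obs = C(6,1)·C(6,4)/C(12,5); sum pmf over tables with pmf ≤ p_obs
p-value (two-sided) = 0.24242
At α=0.05: p ≥ α → fail to reject H₀

reject H₀: no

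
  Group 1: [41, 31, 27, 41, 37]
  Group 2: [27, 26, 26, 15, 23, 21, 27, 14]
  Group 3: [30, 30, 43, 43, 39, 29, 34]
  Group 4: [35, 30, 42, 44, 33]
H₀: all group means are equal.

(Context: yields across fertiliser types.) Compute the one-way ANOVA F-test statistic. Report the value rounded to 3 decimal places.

Group means [35.40, 22.38, 35.43, 36.80], grand mean 31.520
SSB = Σnᵢ(x̄ᵢ−x̄)² = 990.651; SSW = ΣΣ(x−x̄ᵢ)² = 723.589
MSB = 990.651/3 = 330.2169; MSW = 723.589/21 = 34.4566
F = MSB/MSW = 9.5836
df = (3, 21)

test statistic = 9.584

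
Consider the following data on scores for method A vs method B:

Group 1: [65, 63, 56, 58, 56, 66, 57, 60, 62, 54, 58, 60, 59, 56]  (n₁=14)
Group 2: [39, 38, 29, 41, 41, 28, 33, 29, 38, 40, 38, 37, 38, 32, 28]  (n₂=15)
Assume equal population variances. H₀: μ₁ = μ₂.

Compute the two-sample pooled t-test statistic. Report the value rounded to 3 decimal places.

x̄₁=59.286, s₁=3.604, n₁=14
x̄₂=35.267, s₂=4.891, n₂=15
s_p² = [13·3.604² + 14·4.891²]/27 = 18.6589
SE = √(s_p²·(1/14+1/15)) = 1.6052
t = (59.286−35.267)/1.6052 = 14.9632
df = 27

test statistic = 14.963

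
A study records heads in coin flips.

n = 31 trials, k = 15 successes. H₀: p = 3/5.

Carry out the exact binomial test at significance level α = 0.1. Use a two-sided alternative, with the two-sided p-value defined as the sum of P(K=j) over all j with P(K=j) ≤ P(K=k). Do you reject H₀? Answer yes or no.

Exact binomial: n=31, k=15, p₀=3/5=0.6000
P(X=j) = C(n,j)·p₀^j·(1−p₀)^(n−j); p = Σ P(X=j) over j with P(X=j) ≤ P(X=15)
p-value (two-sided) = 0.20220
At α=0.1: p ≥ α → fail to reject H₀

reject H₀: no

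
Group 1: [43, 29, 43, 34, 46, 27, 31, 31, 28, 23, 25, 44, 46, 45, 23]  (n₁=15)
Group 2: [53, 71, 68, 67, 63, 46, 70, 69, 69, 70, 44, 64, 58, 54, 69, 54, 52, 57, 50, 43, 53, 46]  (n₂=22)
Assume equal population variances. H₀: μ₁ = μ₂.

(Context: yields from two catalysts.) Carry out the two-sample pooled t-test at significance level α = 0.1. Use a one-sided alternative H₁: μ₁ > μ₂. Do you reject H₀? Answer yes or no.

x̄₁=34.533, s₁=8.935, n₁=15
x̄₂=58.636, s₂=9.624, n₂=22
s_p² = [14·8.935² + 21·9.624²]/35 = 87.5093
SE = √(s_p²·(1/15+1/22)) = 3.1324
t = (34.533−58.636)/3.1324 = -7.6949
df = 35
p-value (one-sided, H₁ greater) = 1.00000
At α=0.1: p ≥ α → fail to reject H₀

reject H₀: no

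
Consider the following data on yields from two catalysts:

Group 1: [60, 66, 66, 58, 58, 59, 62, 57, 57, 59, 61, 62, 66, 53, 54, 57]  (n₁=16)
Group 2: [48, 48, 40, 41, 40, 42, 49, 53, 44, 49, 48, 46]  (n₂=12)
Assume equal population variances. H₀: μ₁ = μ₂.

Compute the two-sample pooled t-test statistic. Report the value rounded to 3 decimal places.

test statistic = 9.006

x̄₁=59.688, s₁=3.979, n₁=16
x̄₂=45.667, s₂=4.207, n₂=12
s_p² = [15·3.979² + 11·4.207²]/26 = 16.6194
SE = √(s_p²·(1/16+1/12)) = 1.5568
t = (59.688−45.667)/1.5568 = 9.0061
df = 26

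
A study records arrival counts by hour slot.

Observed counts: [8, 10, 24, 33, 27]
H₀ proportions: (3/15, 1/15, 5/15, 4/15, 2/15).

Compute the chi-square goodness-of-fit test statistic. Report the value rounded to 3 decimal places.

n = 102; E_i = n·p_i = [20.40, 6.80, 34.00, 27.20, 13.60]
χ² = (8−20.40)²/20.40 + (10−6.80)²/6.80 + (24−34.00)²/34.00 + (33−27.20)²/27.20 + (27−13.60)²/13.60 = 26.4240
df = 4

test statistic = 26.424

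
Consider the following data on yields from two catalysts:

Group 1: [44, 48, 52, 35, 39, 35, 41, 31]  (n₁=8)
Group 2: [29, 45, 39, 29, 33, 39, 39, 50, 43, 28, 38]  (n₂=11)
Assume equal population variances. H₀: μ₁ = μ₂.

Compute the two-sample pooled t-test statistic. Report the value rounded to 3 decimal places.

test statistic = 0.960

x̄₁=40.625, s₁=7.110, n₁=8
x̄₂=37.455, s₂=7.104, n₂=11
s_p² = [7·7.110² + 10·7.104²]/17 = 50.5060
SE = √(s_p²·(1/8+1/11)) = 3.3022
t = (40.625−37.455)/3.3022 = 0.9601
df = 17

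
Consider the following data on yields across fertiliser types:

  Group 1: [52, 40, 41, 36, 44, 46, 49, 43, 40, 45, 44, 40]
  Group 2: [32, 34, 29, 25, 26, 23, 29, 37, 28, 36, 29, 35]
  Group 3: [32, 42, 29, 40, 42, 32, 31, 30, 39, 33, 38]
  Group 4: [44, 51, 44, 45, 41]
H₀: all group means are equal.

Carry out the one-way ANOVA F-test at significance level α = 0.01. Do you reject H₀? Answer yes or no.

Group means [43.33, 30.25, 35.27, 45.00], grand mean 37.400
SSB = Σnᵢ(x̄ᵢ−x̄)² = 1374.502; SSW = ΣΣ(x−x̄ᵢ)² = 737.098
MSB = 1374.502/3 = 458.1672; MSW = 737.098/36 = 20.4750
F = MSB/MSW = 22.3770
df = (3, 36)
p-value (upper-tail) = 0.00000
At α=0.01: p < α → reject H₀

reject H₀: yes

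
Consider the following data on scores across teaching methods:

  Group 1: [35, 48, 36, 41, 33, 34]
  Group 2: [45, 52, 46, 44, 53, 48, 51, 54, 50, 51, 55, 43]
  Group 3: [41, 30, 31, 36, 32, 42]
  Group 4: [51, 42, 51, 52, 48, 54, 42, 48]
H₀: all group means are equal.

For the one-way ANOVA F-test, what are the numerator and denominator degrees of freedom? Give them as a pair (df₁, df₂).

degrees of freedom = [3, 28]

k = 4 groups, N = 32 total
df = (k−1, N−k) = (4−1, 32−4) = (3, 28)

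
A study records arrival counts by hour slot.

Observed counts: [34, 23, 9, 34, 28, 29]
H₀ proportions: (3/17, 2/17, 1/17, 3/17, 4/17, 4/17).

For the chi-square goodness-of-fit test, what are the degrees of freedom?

df = k − 1 = 6 − 1 = 5

degrees of freedom = 5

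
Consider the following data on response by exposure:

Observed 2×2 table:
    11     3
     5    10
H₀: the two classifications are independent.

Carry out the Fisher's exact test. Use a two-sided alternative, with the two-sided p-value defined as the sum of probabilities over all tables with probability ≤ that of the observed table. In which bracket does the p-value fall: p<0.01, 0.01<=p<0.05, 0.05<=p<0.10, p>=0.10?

Margins: r₁=14, r₂=15, c₁=16, c₂=13, n=29
p_obs = C(14,11)·C(15,5)/C(29,16); sum pmf over tables with pmf ≤ p_obs
p-value (two-sided) = 0.02533
→ bracket: 0.01<=p<0.05

p-value bracket: 0.01<=p<0.05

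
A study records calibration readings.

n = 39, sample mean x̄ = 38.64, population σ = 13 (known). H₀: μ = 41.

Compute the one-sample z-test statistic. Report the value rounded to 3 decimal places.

test statistic = -1.134

SE = σ/√n = 13/√39 = 2.0817
z = (x̄−μ₀)/SE = (38.64−41)/2.0817 = -1.1337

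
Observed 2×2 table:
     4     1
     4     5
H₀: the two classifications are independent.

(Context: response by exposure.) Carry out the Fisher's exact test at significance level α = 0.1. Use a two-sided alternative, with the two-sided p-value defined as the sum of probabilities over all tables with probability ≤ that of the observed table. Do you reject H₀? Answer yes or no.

reject H₀: no

Margins: r₁=5, r₂=9, c₁=8, c₂=6, n=14
p_obs = C(5,4)·C(9,4)/C(14,8); sum pmf over tables with pmf ≤ p_obs
p-value (two-sided) = 0.30070
At α=0.1: p ≥ α → fail to reject H₀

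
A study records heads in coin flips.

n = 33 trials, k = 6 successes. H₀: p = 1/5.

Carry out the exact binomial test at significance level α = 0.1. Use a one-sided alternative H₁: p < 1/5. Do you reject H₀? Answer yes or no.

reject H₀: no

Exact binomial: n=33, k=6, p₀=1/5=0.2000
P(X≤6) from Σ C(n,i)·p₀^i·(1−p₀)^(n−i)
p-value (one-sided, H₁ less) = 0.50042
At α=0.1: p ≥ α → fail to reject H₀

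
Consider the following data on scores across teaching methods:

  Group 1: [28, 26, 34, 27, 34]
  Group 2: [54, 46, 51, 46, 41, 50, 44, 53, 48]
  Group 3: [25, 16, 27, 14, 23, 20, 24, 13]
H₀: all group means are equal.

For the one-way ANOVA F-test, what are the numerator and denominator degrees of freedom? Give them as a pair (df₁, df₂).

k = 3 groups, N = 22 total
df = (k−1, N−k) = (3−1, 22−3) = (2, 19)

degrees of freedom = [2, 19]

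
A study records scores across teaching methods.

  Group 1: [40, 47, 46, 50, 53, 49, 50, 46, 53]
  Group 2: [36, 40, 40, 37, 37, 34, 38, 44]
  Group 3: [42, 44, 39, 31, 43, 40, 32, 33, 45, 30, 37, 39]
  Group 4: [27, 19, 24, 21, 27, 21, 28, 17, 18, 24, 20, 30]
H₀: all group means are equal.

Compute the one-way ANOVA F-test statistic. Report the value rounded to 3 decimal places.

test statistic = 60.384

Group means [48.22, 38.25, 37.92, 23.00], grand mean 35.878
SSB = Σnᵢ(x̄ᵢ−x̄)² = 3456.418; SSW = ΣΣ(x−x̄ᵢ)² = 705.972
MSB = 3456.418/3 = 1152.1393; MSW = 705.972/37 = 19.0803
F = MSB/MSW = 60.3836
df = (3, 37)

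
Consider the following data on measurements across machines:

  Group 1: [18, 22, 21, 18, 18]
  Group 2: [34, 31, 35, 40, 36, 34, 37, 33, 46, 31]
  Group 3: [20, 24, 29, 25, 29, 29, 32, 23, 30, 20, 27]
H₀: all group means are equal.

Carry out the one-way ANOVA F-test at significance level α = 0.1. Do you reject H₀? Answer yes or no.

reject H₀: yes

Group means [19.40, 35.70, 26.18], grand mean 28.538
SSB = Σnᵢ(x̄ᵢ−x̄)² = 991.525; SSW = ΣΣ(x−x̄ᵢ)² = 364.936
MSB = 991.525/2 = 495.7626; MSW = 364.936/23 = 15.8668
F = MSB/MSW = 31.2453
df = (2, 23)
p-value (upper-tail) = 0.00000
At α=0.1: p < α → reject H₀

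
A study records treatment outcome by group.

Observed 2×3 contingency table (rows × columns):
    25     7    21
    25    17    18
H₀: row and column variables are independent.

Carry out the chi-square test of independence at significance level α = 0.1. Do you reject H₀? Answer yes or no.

Row totals [53, 60], col totals [50, 24, 39], n=113
χ² = (25−23.45)²/23.45 + (7−11.26)²/11.26 + (21−18.29)²/18.29 + (25−26.55)²/26.55 + (17−12.74)²/12.74 + (18−20.71)²/20.71 = 3.9791
df = 2
p-value (upper-tail) = 0.13676
At α=0.1: p ≥ α → fail to reject H₀

reject H₀: no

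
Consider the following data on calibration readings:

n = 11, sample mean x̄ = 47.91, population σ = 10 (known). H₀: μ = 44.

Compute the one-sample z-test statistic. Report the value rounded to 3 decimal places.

test statistic = 1.297

SE = σ/√n = 10/√11 = 3.0151
z = (x̄−μ₀)/SE = (47.91−44)/3.0151 = 1.2968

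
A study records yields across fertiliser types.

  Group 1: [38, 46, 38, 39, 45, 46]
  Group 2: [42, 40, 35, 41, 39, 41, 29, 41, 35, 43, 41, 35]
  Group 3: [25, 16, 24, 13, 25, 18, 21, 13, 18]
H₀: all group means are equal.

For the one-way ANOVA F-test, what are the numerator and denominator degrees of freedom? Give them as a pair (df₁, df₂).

degrees of freedom = [2, 24]

k = 3 groups, N = 27 total
df = (k−1, N−k) = (3−1, 27−3) = (2, 24)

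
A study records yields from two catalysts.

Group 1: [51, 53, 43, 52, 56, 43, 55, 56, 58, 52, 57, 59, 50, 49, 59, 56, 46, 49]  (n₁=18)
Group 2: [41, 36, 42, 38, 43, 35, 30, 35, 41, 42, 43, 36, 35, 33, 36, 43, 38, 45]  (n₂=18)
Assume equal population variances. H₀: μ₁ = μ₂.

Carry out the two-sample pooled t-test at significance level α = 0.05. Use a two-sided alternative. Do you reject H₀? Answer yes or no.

x̄₁=52.444, s₁=5.055, n₁=18
x̄₂=38.444, s₂=4.190, n₂=18
s_p² = [17·5.055² + 17·4.190²]/34 = 21.5556
SE = √(s_p²·(1/18+1/18)) = 1.5476
t = (52.444−38.444)/1.5476 = 9.0463
df = 34
p-value (two-sided) = 0.00000
At α=0.05: p < α → reject H₀

reject H₀: yes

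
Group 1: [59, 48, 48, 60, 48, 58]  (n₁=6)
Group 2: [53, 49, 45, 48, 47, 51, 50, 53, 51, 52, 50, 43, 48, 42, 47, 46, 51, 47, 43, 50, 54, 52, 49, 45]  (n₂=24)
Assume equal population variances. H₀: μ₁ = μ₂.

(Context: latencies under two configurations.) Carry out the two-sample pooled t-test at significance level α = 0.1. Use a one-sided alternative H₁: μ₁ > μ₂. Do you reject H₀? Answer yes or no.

reject H₀: yes

x̄₁=53.500, s₁=6.058, n₁=6
x̄₂=48.583, s₂=3.374, n₂=24
s_p² = [5·6.058² + 23·3.374²]/28 = 15.9048
SE = √(s_p²·(1/6+1/24)) = 1.8203
t = (53.500−48.583)/1.8203 = 2.7010
df = 28
p-value (one-sided, H₁ greater) = 0.00580
At α=0.1: p < α → reject H₀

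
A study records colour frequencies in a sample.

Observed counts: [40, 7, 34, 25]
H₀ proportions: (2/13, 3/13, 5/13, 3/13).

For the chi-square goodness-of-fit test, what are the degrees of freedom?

degrees of freedom = 3

df = k − 1 = 4 − 1 = 3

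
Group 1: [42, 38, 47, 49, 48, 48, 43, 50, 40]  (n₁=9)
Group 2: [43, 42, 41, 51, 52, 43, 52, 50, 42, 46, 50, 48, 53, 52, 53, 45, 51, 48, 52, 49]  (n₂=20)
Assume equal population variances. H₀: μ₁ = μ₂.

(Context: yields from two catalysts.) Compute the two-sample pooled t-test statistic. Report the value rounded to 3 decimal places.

x̄₁=45.000, s₁=4.330, n₁=9
x̄₂=48.150, s₂=4.133, n₂=20
s_p² = [8·4.330² + 19·4.133²]/27 = 17.5759
SE = √(s_p²·(1/9+1/20)) = 1.6828
t = (45.000−48.150)/1.6828 = -1.8719
df = 27

test statistic = -1.872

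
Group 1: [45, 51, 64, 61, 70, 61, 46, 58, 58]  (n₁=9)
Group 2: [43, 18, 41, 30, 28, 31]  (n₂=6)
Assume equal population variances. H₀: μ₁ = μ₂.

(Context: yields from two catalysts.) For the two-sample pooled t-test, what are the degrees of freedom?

df = n₁ + n₂ − 2 = 9 + 6 − 2 = 13

degrees of freedom = 13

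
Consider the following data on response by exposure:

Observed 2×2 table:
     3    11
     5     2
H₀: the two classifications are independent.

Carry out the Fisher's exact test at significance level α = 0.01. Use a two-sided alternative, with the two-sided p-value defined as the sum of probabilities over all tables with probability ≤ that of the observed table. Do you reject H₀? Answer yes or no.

reject H₀: no

Margins: r₁=14, r₂=7, c₁=8, c₂=13, n=21
p_obs = C(14,3)·C(7,5)/C(21,8); sum pmf over tables with pmf ≤ p_obs
p-value (two-sided) = 0.05552
At α=0.01: p ≥ α → fail to reject H₀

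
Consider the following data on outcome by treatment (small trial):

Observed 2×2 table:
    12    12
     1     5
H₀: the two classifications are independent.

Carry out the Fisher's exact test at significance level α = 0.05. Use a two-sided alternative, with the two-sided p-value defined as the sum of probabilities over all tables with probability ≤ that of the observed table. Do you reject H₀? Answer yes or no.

Margins: r₁=24, r₂=6, c₁=13, c₂=17, n=30
p_obs = C(24,12)·C(6,1)/C(30,13); sum pmf over tables with pmf ≤ p_obs
p-value (two-sided) = 0.19606
At α=0.05: p ≥ α → fail to reject H₀

reject H₀: no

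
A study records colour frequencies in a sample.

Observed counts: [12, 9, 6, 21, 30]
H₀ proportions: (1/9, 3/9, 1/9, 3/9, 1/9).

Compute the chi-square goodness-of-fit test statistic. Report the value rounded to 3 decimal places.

test statistic = 66.692

n = 78; E_i = n·p_i = [8.67, 26.00, 8.67, 26.00, 8.67]
χ² = (12−8.67)²/8.67 + (9−26.00)²/26.00 + (6−8.67)²/8.67 + (21−26.00)²/26.00 + (30−8.67)²/8.67 = 66.6923
df = 4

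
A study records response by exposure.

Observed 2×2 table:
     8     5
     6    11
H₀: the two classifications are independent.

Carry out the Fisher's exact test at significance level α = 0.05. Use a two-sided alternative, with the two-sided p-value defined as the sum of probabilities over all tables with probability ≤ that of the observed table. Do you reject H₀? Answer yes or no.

Margins: r₁=13, r₂=17, c₁=14, c₂=16, n=30
p_obs = C(13,8)·C(17,6)/C(30,14); sum pmf over tables with pmf ≤ p_obs
p-value (two-sided) = 0.26851
At α=0.05: p ≥ α → fail to reject H₀

reject H₀: no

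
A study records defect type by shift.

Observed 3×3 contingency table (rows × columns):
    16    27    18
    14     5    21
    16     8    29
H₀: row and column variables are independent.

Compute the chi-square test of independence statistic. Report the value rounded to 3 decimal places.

test statistic = 18.624

Row totals [61, 40, 53], col totals [46, 40, 68], n=154
χ² = (16−18.22)²/18.22 + (27−15.84)²/15.84 + (18−26.94)²/26.94 + (14−11.95)²/11.95 + (5−10.39)²/10.39 + (21−17.66)²/17.66 + (16−15.83)²/15.83 + (8−13.77)²/13.77 + (29−23.40)²/23.40 = 18.6243
df = 4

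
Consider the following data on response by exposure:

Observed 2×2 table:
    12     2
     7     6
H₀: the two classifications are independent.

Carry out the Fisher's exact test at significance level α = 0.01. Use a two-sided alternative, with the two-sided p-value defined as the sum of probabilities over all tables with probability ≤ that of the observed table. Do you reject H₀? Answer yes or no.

reject H₀: no

Margins: r₁=14, r₂=13, c₁=19, c₂=8, n=27
p_obs = C(14,12)·C(13,7)/C(27,19); sum pmf over tables with pmf ≤ p_obs
p-value (two-sided) = 0.10319
At α=0.01: p ≥ α → fail to reject H₀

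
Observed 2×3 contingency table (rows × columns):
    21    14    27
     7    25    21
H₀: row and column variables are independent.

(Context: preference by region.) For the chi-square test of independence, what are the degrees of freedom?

degrees of freedom = 2

df = (r−1)(c−1) = (2−1)·(3−1) = 2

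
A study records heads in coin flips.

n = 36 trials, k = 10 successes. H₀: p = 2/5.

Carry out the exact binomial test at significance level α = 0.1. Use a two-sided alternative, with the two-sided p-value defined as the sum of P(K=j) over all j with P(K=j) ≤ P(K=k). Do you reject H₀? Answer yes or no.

Exact binomial: n=36, k=10, p₀=2/5=0.4000
P(X=j) = C(n,j)·p₀^j·(1−p₀)^(n−j); p = Σ P(X=j) over j with P(X=j) ≤ P(X=10)
p-value (two-sided) = 0.17301
At α=0.1: p ≥ α → fail to reject H₀

reject H₀: no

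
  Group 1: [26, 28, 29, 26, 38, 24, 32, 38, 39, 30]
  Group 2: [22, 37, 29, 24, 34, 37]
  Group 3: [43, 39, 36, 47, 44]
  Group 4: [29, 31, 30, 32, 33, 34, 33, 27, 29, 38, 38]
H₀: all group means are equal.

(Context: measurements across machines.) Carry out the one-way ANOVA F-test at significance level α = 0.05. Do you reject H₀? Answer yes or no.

Group means [31.00, 30.50, 41.80, 32.18], grand mean 33.000
SSB = Σnᵢ(x̄ᵢ−x̄)² = 472.064; SSW = ΣΣ(x−x̄ᵢ)² = 689.936
MSB = 472.064/3 = 157.3545; MSW = 689.936/28 = 24.6406
F = MSB/MSW = 6.3860
df = (3, 28)
p-value (upper-tail) = 0.00196
At α=0.05: p < α → reject H₀

reject H₀: yes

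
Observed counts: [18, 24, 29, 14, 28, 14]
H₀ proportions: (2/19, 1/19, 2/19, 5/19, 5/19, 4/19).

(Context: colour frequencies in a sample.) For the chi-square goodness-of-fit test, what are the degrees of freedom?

df = k − 1 = 6 − 1 = 5

degrees of freedom = 5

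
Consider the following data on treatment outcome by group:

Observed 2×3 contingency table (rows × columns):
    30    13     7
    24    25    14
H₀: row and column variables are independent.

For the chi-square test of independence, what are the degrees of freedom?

degrees of freedom = 2

df = (r−1)(c−1) = (2−1)·(3−1) = 2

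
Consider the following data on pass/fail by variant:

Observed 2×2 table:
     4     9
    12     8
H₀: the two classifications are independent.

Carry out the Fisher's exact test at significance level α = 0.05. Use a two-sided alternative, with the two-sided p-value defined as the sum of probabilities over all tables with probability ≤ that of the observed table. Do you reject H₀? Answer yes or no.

reject H₀: no

Margins: r₁=13, r₂=20, c₁=16, c₂=17, n=33
p_obs = C(13,4)·C(20,12)/C(33,16); sum pmf over tables with pmf ≤ p_obs
p-value (two-sided) = 0.15706
At α=0.05: p ≥ α → fail to reject H₀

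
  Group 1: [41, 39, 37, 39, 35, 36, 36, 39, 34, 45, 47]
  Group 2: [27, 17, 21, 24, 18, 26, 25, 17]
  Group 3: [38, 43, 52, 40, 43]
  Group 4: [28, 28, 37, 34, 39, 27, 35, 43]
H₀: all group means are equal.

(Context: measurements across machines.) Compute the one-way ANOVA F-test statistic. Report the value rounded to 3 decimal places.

test statistic = 27.212

Group means [38.91, 21.88, 43.20, 33.88], grand mean 34.062
SSB = Σnᵢ(x̄ᵢ−x̄)² = 1864.416; SSW = ΣΣ(x−x̄ᵢ)² = 639.459
MSB = 1864.416/3 = 621.4720; MSW = 639.459/28 = 22.8378
F = MSB/MSW = 27.2124
df = (3, 28)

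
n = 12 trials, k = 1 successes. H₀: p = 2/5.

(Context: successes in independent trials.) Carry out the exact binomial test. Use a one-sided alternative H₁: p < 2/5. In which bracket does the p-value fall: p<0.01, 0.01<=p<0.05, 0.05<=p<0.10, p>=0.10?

p-value bracket: 0.01<=p<0.05

Exact binomial: n=12, k=1, p₀=2/5=0.4000
P(X≤1) from Σ C(n,i)·p₀^i·(1−p₀)^(n−i)
p-value (one-sided, H₁ less) = 0.01959
→ bracket: 0.01<=p<0.05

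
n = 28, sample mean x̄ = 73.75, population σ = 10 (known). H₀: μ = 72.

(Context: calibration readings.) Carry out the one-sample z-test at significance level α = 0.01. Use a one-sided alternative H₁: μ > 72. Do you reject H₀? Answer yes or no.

SE = σ/√n = 10/√28 = 1.8898
z = (x̄−μ₀)/SE = (73.75−72)/1.8898 = 0.9260
p-value (one-sided, H₁ greater) = 0.17722
At α=0.01: p ≥ α → fail to reject H₀

reject H₀: no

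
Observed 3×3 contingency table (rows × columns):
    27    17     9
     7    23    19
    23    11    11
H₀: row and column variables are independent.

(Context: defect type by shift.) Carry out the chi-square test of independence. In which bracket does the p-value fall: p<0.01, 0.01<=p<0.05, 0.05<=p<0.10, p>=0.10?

Row totals [53, 49, 45], col totals [57, 51, 39], n=147
χ² = (27−20.55)²/20.55 + (17−18.39)²/18.39 + (9−14.06)²/14.06 + (7−19.00)²/19.00 + (23−17.00)²/17.00 + (19−13.00)²/13.00 + (23−17.45)²/17.45 + (11−15.61)²/15.61 + (11−11.94)²/11.94 = 19.6183
df = 4
p-value (upper-tail) = 0.00059
→ bracket: p<0.01

p-value bracket: p<0.01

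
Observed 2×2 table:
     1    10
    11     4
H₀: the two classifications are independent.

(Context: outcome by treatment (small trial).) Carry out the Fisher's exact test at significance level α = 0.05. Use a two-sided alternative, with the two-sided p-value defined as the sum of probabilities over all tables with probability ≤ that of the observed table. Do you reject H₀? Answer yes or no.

Margins: r₁=11, r₂=15, c₁=12, c₂=14, n=26
p_obs = C(11,1)·C(15,11)/C(26,12); sum pmf over tables with pmf ≤ p_obs
p-value (two-sided) = 0.00172
At α=0.05: p < α → reject H₀

reject H₀: yes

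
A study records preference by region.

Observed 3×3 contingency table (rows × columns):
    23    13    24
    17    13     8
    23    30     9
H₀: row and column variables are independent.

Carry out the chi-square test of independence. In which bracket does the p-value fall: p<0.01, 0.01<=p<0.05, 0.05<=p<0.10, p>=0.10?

Row totals [60, 38, 62], col totals [63, 56, 41], n=160
χ² = (23−23.62)²/23.62 + (13−21.00)²/21.00 + (24−15.38)²/15.38 + (17−14.96)²/14.96 + (13−13.30)²/13.30 + (8−9.74)²/9.74 + (23−24.41)²/24.41 + (30−21.70)²/21.70 + (9−15.89)²/15.89 = 14.7390
df = 4
p-value (upper-tail) = 0.00527
→ bracket: p<0.01

p-value bracket: p<0.01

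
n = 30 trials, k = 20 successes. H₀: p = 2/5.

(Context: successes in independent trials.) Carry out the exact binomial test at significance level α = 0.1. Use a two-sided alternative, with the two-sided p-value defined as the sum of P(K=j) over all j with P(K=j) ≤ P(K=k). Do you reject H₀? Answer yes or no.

reject H₀: yes

Exact binomial: n=30, k=20, p₀=2/5=0.4000
P(X=j) = C(n,j)·p₀^j·(1−p₀)^(n−j); p = Σ P(X=j) over j with P(X=j) ≤ P(X=20)
p-value (two-sided) = 0.00436
At α=0.1: p < α → reject H₀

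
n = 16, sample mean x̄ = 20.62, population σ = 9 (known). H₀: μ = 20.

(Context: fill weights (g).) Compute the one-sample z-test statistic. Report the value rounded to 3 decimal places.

SE = σ/√n = 9/√16 = 2.2500
z = (x̄−μ₀)/SE = (20.62−20)/2.2500 = 0.2756

test statistic = 0.276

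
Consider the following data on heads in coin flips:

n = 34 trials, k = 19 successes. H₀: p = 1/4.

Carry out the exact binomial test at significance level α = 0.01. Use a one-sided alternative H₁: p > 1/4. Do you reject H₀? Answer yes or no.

reject H₀: yes

Exact binomial: n=34, k=19, p₀=1/4=0.2500
P(X≥19) from Σ C(n,i)·p₀^i·(1−p₀)^(n−i)
p-value (one-sided, H₁ greater) = 0.00012
At α=0.01: p < α → reject H₀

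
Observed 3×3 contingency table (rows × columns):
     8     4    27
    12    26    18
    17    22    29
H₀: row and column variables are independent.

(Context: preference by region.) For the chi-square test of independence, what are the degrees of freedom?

degrees of freedom = 4

df = (r−1)(c−1) = (3−1)·(3−1) = 4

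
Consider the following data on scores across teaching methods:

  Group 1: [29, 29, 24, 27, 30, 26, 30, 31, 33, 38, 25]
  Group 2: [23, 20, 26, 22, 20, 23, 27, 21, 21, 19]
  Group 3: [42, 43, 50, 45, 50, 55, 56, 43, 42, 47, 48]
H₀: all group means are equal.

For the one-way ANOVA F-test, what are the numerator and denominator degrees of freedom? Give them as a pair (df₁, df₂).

degrees of freedom = [2, 29]

k = 3 groups, N = 32 total
df = (k−1, N−k) = (3−1, 32−3) = (2, 29)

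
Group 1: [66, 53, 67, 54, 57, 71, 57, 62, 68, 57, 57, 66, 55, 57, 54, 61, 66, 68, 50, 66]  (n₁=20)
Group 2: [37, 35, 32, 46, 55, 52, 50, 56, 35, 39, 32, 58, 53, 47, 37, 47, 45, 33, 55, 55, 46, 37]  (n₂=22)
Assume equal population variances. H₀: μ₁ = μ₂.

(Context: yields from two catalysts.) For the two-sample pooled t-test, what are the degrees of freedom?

degrees of freedom = 40

df = n₁ + n₂ − 2 = 20 + 22 − 2 = 40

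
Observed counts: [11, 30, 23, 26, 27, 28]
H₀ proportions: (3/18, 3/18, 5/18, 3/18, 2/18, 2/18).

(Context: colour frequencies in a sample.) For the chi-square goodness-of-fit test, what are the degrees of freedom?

degrees of freedom = 5

df = k − 1 = 6 − 1 = 5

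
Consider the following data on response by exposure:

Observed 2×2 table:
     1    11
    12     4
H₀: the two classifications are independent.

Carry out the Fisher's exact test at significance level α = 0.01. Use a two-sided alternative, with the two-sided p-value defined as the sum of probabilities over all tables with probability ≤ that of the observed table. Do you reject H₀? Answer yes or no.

Margins: r₁=12, r₂=16, c₁=13, c₂=15, n=28
p_obs = C(12,1)·C(16,12)/C(28,13); sum pmf over tables with pmf ≤ p_obs
p-value (two-sided) = 0.00064
At α=0.01: p < α → reject H₀

reject H₀: yes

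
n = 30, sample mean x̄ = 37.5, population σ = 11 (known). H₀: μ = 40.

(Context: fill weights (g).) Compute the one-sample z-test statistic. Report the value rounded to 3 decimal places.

test statistic = -1.245

SE = σ/√n = 11/√30 = 2.0083
z = (x̄−μ₀)/SE = (37.5−40)/2.0083 = -1.2448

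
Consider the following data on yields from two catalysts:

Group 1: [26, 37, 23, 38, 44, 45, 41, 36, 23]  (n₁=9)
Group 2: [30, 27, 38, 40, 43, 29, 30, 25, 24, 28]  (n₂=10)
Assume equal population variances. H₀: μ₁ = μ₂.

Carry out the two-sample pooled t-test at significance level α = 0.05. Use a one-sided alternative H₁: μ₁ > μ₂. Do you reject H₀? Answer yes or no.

reject H₀: no

x̄₁=34.778, s₁=8.657, n₁=9
x̄₂=31.400, s₂=6.569, n₂=10
s_p² = [8·8.657² + 9·6.569²]/17 = 58.1150
SE = √(s_p²·(1/9+1/10)) = 3.5027
t = (34.778−31.400)/3.5027 = 0.9643
df = 17
p-value (one-sided, H₁ greater) = 0.17420
At α=0.05: p ≥ α → fail to reject H₀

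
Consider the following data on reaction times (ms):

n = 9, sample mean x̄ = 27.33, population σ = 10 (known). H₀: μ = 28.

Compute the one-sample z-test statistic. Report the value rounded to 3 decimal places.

test statistic = -0.201

SE = σ/√n = 10/√9 = 3.3333
z = (x̄−μ₀)/SE = (27.33−28)/3.3333 = -0.2010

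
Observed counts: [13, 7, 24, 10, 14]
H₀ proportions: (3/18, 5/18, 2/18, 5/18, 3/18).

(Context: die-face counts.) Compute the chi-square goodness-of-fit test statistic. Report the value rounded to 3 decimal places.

n = 68; E_i = n·p_i = [11.33, 18.89, 7.56, 18.89, 11.33]
χ² = (13−11.33)²/11.33 + (7−18.89)²/18.89 + (24−7.56)²/7.56 + (10−18.89)²/18.89 + (14−11.33)²/11.33 = 48.3294
df = 4

test statistic = 48.329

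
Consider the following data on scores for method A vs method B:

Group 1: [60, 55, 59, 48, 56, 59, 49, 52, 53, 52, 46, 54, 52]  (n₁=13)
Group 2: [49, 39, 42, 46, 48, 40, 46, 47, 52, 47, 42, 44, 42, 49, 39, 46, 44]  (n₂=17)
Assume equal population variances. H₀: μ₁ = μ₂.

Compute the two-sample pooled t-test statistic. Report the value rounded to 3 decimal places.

x̄₁=53.462, s₁=4.332, n₁=13
x̄₂=44.824, s₂=3.762, n₂=17
s_p² = [12·4.332² + 16·3.762²]/28 = 16.1322
SE = √(s_p²·(1/13+1/17)) = 1.4798
t = (53.462−44.824)/1.4798 = 5.8372
df = 28

test statistic = 5.837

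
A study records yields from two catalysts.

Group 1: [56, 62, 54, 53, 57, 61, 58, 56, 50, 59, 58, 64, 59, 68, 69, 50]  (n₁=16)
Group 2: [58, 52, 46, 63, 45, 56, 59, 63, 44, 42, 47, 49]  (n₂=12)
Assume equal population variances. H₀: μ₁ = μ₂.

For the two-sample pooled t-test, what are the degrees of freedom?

df = n₁ + n₂ − 2 = 16 + 12 − 2 = 26

degrees of freedom = 26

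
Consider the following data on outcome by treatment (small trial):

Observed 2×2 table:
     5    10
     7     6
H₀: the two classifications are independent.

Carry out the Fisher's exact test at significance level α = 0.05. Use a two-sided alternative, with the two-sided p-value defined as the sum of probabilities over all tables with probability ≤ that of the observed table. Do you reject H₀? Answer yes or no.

reject H₀: no

Margins: r₁=15, r₂=13, c₁=12, c₂=16, n=28
p_obs = C(15,5)·C(13,7)/C(28,12); sum pmf over tables with pmf ≤ p_obs
p-value (two-sided) = 0.44545
At α=0.05: p ≥ α → fail to reject H₀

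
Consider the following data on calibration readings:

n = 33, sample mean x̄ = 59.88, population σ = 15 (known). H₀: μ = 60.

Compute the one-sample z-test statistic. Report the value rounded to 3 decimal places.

SE = σ/√n = 15/√33 = 2.6112
z = (x̄−μ₀)/SE = (59.88−60)/2.6112 = -0.0460

test statistic = -0.046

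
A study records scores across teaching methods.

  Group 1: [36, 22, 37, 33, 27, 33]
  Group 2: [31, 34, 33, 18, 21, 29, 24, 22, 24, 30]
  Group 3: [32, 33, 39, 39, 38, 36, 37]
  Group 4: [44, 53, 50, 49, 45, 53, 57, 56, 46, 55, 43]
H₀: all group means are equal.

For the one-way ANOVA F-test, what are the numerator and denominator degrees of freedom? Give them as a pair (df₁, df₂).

degrees of freedom = [3, 30]

k = 4 groups, N = 34 total
df = (k−1, N−k) = (4−1, 34−4) = (3, 30)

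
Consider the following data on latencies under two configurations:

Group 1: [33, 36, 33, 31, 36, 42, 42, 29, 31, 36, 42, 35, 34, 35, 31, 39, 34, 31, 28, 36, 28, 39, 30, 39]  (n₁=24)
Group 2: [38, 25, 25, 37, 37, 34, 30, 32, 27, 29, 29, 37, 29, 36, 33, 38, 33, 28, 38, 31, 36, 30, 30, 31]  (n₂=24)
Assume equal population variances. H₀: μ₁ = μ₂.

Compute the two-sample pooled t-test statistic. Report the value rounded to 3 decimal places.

x̄₁=34.583, s₁=4.313, n₁=24
x̄₂=32.208, s₂=4.170, n₂=24
s_p² = [23·4.313² + 23·4.170²]/46 = 17.9955
SE = √(s_p²·(1/24+1/24)) = 1.2246
t = (34.583−32.208)/1.2246 = 1.9394
df = 46

test statistic = 1.939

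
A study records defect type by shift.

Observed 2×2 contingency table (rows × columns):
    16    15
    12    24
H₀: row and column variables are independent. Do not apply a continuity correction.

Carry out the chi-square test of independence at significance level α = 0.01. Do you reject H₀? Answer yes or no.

reject H₀: no

Row totals [31, 36], col totals [28, 39], n=67
χ² = (16−12.96)²/12.96 + (15−18.04)²/18.04 + (12−15.04)²/15.04 + (24−20.96)²/20.96 = 2.2880
df = 1
p-value (upper-tail) = 0.13038
At α=0.01: p ≥ α → fail to reject H₀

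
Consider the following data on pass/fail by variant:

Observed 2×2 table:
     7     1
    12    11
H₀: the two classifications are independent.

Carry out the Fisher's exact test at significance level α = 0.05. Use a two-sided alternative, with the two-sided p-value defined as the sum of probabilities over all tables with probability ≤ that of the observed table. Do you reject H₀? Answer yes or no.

Margins: r₁=8, r₂=23, c₁=19, c₂=12, n=31
p_obs = C(8,7)·C(23,12)/C(31,19); sum pmf over tables with pmf ≤ p_obs
p-value (two-sided) = 0.10823
At α=0.05: p ≥ α → fail to reject H₀

reject H₀: no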